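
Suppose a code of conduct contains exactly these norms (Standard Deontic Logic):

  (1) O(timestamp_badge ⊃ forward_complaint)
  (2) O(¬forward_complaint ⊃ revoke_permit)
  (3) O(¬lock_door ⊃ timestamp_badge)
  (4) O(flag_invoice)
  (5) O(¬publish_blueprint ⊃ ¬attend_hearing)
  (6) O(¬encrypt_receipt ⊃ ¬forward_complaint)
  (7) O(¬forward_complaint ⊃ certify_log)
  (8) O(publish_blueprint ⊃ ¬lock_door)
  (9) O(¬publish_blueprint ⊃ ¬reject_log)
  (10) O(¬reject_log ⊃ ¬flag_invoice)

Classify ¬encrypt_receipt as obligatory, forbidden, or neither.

Forbidden

From premise 4 we have O(flag_invoice).
The contrapositive of premise 10 (O(¬reject_log ⊃ ¬flag_invoice)) is O(flag_invoice ⊃ reject_log), and O(flag_invoice) is already established, so O(reject_log).
Premise 9 is O(¬publish_blueprint ⊃ ¬reject_log); contrapositively O(reject_log ⊃ publish_blueprint). Since O(reject_log) holds, K gives O(publish_blueprint).
With premise 8, O(publish_blueprint ⊃ ¬lock_door), the K-axiom yields O(¬lock_door).
From O(¬lock_door) and premise 3, O(¬lock_door ⊃ timestamp_badge), we obtain O(timestamp_badge).
Premise 1 is O(timestamp_badge ⊃ forward_complaint); since O(timestamp_badge), deontic closure gives O(forward_complaint).
The contrapositive of premise 6 (O(¬encrypt_receipt ⊃ ¬forward_complaint)) is O(forward_complaint ⊃ encrypt_receipt), and O(forward_complaint) is already established, so O(encrypt_receipt).
Premises 2, 5, 7 do not contribute to this derivation.
Thus O(encrypt_receipt), which is F(¬encrypt_receipt): ¬encrypt_receipt is forbidden.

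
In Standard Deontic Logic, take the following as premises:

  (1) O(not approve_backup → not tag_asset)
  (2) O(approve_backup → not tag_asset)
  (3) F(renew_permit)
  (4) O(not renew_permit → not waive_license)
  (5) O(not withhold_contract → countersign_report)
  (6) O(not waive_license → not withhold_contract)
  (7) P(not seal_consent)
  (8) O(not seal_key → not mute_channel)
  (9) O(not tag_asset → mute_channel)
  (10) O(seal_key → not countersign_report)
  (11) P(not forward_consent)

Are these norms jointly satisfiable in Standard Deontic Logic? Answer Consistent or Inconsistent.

By case analysis on approve_backup: premise 2 gives O(approve_backup → not tag_asset) and premise 1 gives O(not approve_backup → not tag_asset), so O(not tag_asset) either way.
Premise 9 is O(not tag_asset → mute_channel); since O(not tag_asset), deontic closure gives O(mute_channel).
The contrapositive of premise 8 (O(not seal_key → not mute_channel)) is O(mute_channel → seal_key), and O(mute_channel) is already established, so O(seal_key).
From O(seal_key) and premise 10, O(seal_key → not countersign_report), we obtain O(not countersign_report).
The contrapositive of premise 5 (O(not withhold_contract → countersign_report)) is O(not countersign_report → withhold_contract), and O(not countersign_report) is already established, so O(withhold_contract).
The contrapositive of premise 6 (O(not waive_license → not withhold_contract)) is O(withhold_contract → waive_license), and O(withhold_contract) is already established, so O(waive_license).
Premise 4, O(not renew_permit → not waive_license), contraposes to O(waive_license → renew_permit); with O(waive_license) we get O(renew_permit).
But premise 3, F(renew_permit), means O(not renew_permit).
We now have both O(renew_permit) and O(not renew_permit) — renew_permit is simultaneously obligatory and forbidden, violating the D-axiom.

Inconsistent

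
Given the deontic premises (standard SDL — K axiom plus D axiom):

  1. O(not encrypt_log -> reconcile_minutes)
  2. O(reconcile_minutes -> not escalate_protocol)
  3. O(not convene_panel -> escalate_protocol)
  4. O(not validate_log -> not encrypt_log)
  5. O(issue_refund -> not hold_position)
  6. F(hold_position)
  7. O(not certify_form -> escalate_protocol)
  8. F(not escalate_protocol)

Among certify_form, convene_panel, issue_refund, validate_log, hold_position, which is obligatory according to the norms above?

validate_log

Premise 8, F(not escalate_protocol), is equivalent to O(escalate_protocol).
The contrapositive of premise 2 (O(reconcile_minutes -> not escalate_protocol)) is O(escalate_protocol -> not reconcile_minutes), and O(escalate_protocol) is already established, so O(not reconcile_minutes).
Premise 1, O(not encrypt_log -> reconcile_minutes), contraposes to O(not reconcile_minutes -> encrypt_log); with O(not reconcile_minutes) we get O(encrypt_log).
Premise 4 is O(not validate_log -> not encrypt_log); contrapositively O(encrypt_log -> validate_log). Since O(encrypt_log) holds, K gives O(validate_log).
So O(validate_log) holds — validate_log is obligatory. None of the other listed options is made obligatory by any chain of premises.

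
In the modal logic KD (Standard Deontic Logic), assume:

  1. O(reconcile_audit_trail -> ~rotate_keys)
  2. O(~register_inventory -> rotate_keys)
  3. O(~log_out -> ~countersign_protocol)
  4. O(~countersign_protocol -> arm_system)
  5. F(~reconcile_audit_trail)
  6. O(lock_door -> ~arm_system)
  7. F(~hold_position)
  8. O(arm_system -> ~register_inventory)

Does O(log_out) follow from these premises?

Yes

Premise 5, F(~reconcile_audit_trail), is equivalent to O(reconcile_audit_trail).
From O(reconcile_audit_trail) and premise 1, O(reconcile_audit_trail -> ~rotate_keys), we obtain O(~rotate_keys).
Premise 2 is O(~register_inventory -> rotate_keys); contrapositively O(~rotate_keys -> register_inventory). Since O(~rotate_keys) holds, K gives O(register_inventory).
The contrapositive of premise 8 (O(arm_system -> ~register_inventory)) is O(register_inventory -> ~arm_system), and O(register_inventory) is already established, so O(~arm_system).
Premise 4 is O(~countersign_protocol -> arm_system); contrapositively O(~arm_system -> countersign_protocol). Since O(~arm_system) holds, K gives O(countersign_protocol).
Premise 3 is O(~log_out -> ~countersign_protocol); contrapositively O(countersign_protocol -> log_out). Since O(countersign_protocol) holds, K gives O(log_out).
Premises 6, 7 do not contribute to this derivation.
So O(log_out) follows.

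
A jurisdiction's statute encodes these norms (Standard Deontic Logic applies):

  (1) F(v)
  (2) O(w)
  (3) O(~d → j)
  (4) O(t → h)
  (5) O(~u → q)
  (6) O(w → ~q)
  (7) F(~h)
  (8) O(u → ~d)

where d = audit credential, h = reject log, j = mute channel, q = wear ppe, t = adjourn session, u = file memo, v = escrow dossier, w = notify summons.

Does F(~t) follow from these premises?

No

Premise 4 is O(t → h); even if O(h) held, inferring O(t) would be affirming the consequent — invalid.
No other premise forces O(t). An ideal world satisfying every premise can still have ~t true, so F(~t) is not derivable.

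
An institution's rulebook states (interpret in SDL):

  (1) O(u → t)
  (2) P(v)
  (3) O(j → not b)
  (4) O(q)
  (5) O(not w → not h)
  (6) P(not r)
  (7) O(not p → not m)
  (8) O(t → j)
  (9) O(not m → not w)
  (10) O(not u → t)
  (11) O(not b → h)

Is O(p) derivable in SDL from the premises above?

Yes

By case analysis on not u: premise 10 gives O(not u → t) and premise 1 gives O(u → t), so O(t) either way.
Applying K to premise 8 (O(t → j)) and O(t) yields O(j).
With premise 3, O(j → not b), the K-axiom yields O(not b).
Premise 11 is O(not b → h); since O(not b), deontic closure gives O(h).
Premise 5, O(not w → not h), contraposes to O(h → w); with O(h) we get O(w).
The contrapositive of premise 9 (O(not m → not w)) is O(w → m), and O(w) is already established, so O(m).
The contrapositive of premise 7 (O(not p → not m)) is O(m → p), and O(m) is already established, so O(p).
Premises 2, 4, 6 do not contribute to this derivation.
So O(p) follows.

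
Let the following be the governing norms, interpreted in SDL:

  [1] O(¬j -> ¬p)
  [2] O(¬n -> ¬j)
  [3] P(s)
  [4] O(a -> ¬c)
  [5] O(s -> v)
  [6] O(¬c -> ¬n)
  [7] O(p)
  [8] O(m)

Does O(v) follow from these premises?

Premise 5 is O(s -> v), but O(s) is not derivable from the premises (the permission P(s) asserts only ¬O(¬s), not O(s)), so it does not yield O(v).
No other premise forces O(v). An ideal world satisfying every premise can still have v false, so O(v) is not derivable.

No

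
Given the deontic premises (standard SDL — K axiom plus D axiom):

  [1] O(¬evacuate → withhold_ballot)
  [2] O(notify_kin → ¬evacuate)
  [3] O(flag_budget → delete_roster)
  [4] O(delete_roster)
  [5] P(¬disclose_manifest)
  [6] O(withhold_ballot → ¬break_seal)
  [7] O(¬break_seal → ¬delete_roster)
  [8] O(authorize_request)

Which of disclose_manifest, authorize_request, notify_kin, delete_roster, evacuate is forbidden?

Premise 4 gives O(delete_roster).
The contrapositive of premise 7 (O(¬break_seal → ¬delete_roster)) is O(delete_roster → break_seal), and O(delete_roster) is already established, so O(break_seal).
The contrapositive of premise 6 (O(withhold_ballot → ¬break_seal)) is O(break_seal → ¬withhold_ballot), and O(break_seal) is already established, so O(¬withhold_ballot).
The contrapositive of premise 1 (O(¬evacuate → withhold_ballot)) is O(¬withhold_ballot → evacuate), and O(¬withhold_ballot) is already established, so O(evacuate).
The contrapositive of premise 2 (O(notify_kin → ¬evacuate)) is O(evacuate → ¬notify_kin), and O(evacuate) is already established, so O(¬notify_kin).
So O(¬notify_kin) holds, i.e. notify_kin is forbidden. None of the other listed options is forbidden under the premises.

notify_kin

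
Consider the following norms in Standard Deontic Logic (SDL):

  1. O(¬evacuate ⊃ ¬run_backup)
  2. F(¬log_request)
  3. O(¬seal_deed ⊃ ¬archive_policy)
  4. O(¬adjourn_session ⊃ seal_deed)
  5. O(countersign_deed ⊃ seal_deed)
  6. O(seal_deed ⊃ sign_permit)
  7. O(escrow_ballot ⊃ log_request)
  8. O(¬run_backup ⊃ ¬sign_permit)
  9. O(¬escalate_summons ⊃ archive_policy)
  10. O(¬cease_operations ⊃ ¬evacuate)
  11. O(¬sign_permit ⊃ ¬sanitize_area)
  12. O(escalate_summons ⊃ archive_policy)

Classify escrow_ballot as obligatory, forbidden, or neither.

Neither

Premise 7 is O(escrow_ballot ⊃ log_request); even if O(log_request) held, inferring O(escrow_ballot) would be affirming the consequent — invalid.
No premise or chain of K-axiom applications forces O(escrow_ballot), and none forces O(¬escrow_ballot). So escrow_ballot is neither obligatory nor forbidden under these norms.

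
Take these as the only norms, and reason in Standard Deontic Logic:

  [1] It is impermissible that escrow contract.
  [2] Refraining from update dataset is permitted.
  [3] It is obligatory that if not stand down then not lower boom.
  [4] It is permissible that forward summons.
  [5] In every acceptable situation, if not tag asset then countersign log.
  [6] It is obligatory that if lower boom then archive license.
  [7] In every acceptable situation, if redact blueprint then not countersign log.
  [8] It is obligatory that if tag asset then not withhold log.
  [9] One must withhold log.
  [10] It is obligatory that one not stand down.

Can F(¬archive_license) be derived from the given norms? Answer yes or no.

No

Premise 6 is O(lower_boom → archive_license), but O(lower_boom) is not derivable from the premises, so it does not yield O(archive_license).
No other premise forces O(archive_license). An ideal world satisfying every premise can still have ¬archive_license true, so F(¬archive_license) is not derivable.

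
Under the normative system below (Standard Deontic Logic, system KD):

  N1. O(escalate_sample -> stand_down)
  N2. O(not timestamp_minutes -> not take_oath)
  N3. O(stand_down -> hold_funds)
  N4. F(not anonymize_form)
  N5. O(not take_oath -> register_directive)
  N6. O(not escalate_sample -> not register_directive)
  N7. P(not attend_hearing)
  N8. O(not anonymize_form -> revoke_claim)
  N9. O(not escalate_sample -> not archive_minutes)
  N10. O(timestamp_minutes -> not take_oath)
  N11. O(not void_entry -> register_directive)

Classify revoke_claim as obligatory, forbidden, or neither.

Neither

Premise 8 is O(not anonymize_form -> revoke_claim), but O(not anonymize_form) is not derivable from the premises, so it does not yield O(revoke_claim).
No premise or chain of K-axiom applications forces O(revoke_claim), and none forces O(not revoke_claim). So revoke_claim is neither obligatory nor forbidden under these norms.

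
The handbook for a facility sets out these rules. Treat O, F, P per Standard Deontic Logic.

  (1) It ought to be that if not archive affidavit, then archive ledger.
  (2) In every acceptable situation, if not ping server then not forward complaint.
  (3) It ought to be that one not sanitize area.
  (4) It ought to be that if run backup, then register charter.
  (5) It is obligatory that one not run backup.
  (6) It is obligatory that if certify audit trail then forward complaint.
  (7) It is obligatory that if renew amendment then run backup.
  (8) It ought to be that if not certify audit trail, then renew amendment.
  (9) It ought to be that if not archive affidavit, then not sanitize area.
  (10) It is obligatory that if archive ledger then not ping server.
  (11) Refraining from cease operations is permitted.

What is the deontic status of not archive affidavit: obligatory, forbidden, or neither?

From premise 5 we have O(¬run_backup).
The contrapositive of premise 7 (O(renew_amendment → run_backup)) is O(¬run_backup → ¬renew_amendment), and O(¬run_backup) is already established, so O(¬renew_amendment).
Premise 8, O(¬certify_audit_trail → renew_amendment), contraposes to O(¬renew_amendment → certify_audit_trail); with O(¬renew_amendment) we get O(certify_audit_trail).
With premise 6, O(certify_audit_trail → forward_complaint), the K-axiom yields O(forward_complaint).
Premise 2, O(¬ping_server → ¬forward_complaint), contraposes to O(forward_complaint → ping_server); with O(forward_complaint) we get O(ping_server).
The contrapositive of premise 10 (O(archive_ledger → ¬ping_server)) is O(ping_server → ¬archive_ledger), and O(ping_server) is already established, so O(¬archive_ledger).
Premise 1, O(¬archive_affidavit → archive_ledger), contraposes to O(¬archive_ledger → archive_affidavit); with O(¬archive_ledger) we get O(archive_affidavit).
Premises 3, 4, 9, 11 do not contribute to this derivation.
Thus O(archive_affidavit), which is F(¬archive_affidavit): ¬archive_affidavit is forbidden.

Forbidden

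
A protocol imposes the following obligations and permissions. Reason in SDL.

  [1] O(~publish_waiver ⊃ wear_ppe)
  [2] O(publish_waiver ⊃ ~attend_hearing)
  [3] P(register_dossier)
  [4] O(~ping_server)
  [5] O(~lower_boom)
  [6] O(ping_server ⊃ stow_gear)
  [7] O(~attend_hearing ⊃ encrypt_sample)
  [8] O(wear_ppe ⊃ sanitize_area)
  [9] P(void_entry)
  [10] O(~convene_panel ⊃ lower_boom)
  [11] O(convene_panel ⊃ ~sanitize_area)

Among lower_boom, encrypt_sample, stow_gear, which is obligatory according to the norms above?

From premise 5 we have O(~lower_boom).
Premise 10, O(~convene_panel ⊃ lower_boom), contraposes to O(~lower_boom ⊃ convene_panel); with O(~lower_boom) we get O(convene_panel).
Applying K to premise 11 (O(convene_panel ⊃ ~sanitize_area)) and O(convene_panel) yields O(~sanitize_area).
Premise 8, O(wear_ppe ⊃ sanitize_area), contraposes to O(~sanitize_area ⊃ ~wear_ppe); with O(~sanitize_area) we get O(~wear_ppe).
The contrapositive of premise 1 (O(~publish_waiver ⊃ wear_ppe)) is O(~wear_ppe ⊃ publish_waiver), and O(~wear_ppe) is already established, so O(publish_waiver).
Applying K to premise 2 (O(publish_waiver ⊃ ~attend_hearing)) and O(publish_waiver) yields O(~attend_hearing).
From O(~attend_hearing) and premise 7, O(~attend_hearing ⊃ encrypt_sample), we obtain O(encrypt_sample).
So O(encrypt_sample) holds — encrypt_sample is obligatory. None of the other listed options is made obligatory by any chain of premises.

encrypt_sample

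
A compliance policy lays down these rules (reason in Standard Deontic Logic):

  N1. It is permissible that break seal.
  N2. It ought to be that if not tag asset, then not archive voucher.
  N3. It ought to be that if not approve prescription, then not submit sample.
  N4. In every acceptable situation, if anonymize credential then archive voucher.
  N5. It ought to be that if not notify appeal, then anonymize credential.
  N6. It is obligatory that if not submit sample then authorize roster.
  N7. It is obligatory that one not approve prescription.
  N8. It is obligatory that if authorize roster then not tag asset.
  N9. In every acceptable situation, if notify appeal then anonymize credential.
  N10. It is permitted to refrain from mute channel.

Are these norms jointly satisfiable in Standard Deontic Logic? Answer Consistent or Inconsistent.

Inconsistent

By case analysis on ¬notify_appeal: premise 5 gives O(¬notify_appeal → anonymize_credential) and premise 9 gives O(notify_appeal → anonymize_credential), so O(anonymize_credential) either way.
Premise 4 is O(anonymize_credential → archive_voucher); since O(anonymize_credential), deontic closure gives O(archive_voucher).
Premise 2 is O(¬tag_asset → ¬archive_voucher); contrapositively O(archive_voucher → tag_asset). Since O(archive_voucher) holds, K gives O(tag_asset).
Premise 8 is O(authorize_roster → ¬tag_asset); contrapositively O(tag_asset → ¬authorize_roster). Since O(tag_asset) holds, K gives O(¬authorize_roster).
Premise 6, O(¬submit_sample → authorize_roster), contraposes to O(¬authorize_roster → submit_sample); with O(¬authorize_roster) we get O(submit_sample).
Premise 3, O(¬approve_prescription → ¬submit_sample), contraposes to O(submit_sample → approve_prescription); with O(submit_sample) we get O(approve_prescription).
However, premise 7 gives O(¬approve_prescription).
We now have both O(approve_prescription) and O(¬approve_prescription) — approve_prescription is simultaneously obligatory and forbidden, violating the D-axiom.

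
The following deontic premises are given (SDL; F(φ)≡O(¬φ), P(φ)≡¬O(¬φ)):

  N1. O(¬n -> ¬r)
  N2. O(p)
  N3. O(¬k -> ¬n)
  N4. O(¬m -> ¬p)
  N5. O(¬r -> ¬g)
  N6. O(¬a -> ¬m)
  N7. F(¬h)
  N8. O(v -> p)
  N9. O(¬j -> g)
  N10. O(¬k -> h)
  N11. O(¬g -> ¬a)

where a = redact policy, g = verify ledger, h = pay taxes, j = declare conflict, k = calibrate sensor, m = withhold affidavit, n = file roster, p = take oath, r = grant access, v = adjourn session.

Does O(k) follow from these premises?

From premise 2 we have O(p).
Premise 4, O(¬m -> ¬p), contraposes to O(p -> m); with O(p) we get O(m).
Premise 6 is O(¬a -> ¬m); contrapositively O(m -> a). Since O(m) holds, K gives O(a).
The contrapositive of premise 11 (O(¬g -> ¬a)) is O(a -> g), and O(a) is already established, so O(g).
Premise 5 is O(¬r -> ¬g); contrapositively O(g -> r). Since O(g) holds, K gives O(r).
The contrapositive of premise 1 (O(¬n -> ¬r)) is O(r -> n), and O(r) is already established, so O(n).
The contrapositive of premise 3 (O(¬k -> ¬n)) is O(n -> k), and O(n) is already established, so O(k).
Premises 7, 8, 9, 10 do not contribute to this derivation.
So O(k) follows.

Yes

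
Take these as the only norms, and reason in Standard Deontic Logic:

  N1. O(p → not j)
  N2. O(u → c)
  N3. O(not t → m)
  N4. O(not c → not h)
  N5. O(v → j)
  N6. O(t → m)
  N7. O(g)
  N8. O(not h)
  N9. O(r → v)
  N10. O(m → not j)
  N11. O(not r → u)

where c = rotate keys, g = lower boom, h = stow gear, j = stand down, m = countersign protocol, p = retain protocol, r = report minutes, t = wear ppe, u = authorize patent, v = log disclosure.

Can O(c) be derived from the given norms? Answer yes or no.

Yes

Premises 3 and 6 are O(not t → m) and O(t → m); every ideal world satisfies not t or t, so in either case m holds — hence O(m).
Applying K to premise 10 (O(m → not j)) and O(m) yields O(not j).
The contrapositive of premise 5 (O(v → j)) is O(not j → not v), and O(not j) is already established, so O(not v).
Premise 9, O(r → v), contraposes to O(not v → not r); with O(not v) we get O(not r).
Premise 11 is O(not r → u); since O(not r), deontic closure gives O(u).
With premise 2, O(u → c), the K-axiom yields O(c).
Premises 1, 4, 7, 8 do not contribute to this derivation.
So O(c) follows.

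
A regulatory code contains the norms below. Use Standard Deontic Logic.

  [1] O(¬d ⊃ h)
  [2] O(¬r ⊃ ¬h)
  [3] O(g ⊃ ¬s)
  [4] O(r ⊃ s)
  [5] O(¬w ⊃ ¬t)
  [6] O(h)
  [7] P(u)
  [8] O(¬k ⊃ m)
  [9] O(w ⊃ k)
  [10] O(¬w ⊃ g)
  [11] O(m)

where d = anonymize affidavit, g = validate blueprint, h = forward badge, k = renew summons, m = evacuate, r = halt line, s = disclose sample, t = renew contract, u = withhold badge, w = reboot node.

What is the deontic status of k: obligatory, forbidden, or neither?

From premise 6 we have O(h).
Premise 2, O(¬r ⊃ ¬h), contraposes to O(h ⊃ r); with O(h) we get O(r).
Applying K to premise 4 (O(r ⊃ s)) and O(r) yields O(s).
Premise 3, O(g ⊃ ¬s), contraposes to O(s ⊃ ¬g); with O(s) we get O(¬g).
The contrapositive of premise 10 (O(¬w ⊃ g)) is O(¬g ⊃ w), and O(¬g) is already established, so O(w).
Applying K to premise 9 (O(w ⊃ k)) and O(w) yields O(k).
Premises 1, 5, 7, 8, 11 do not contribute to this derivation.
Hence k is obligatory.

Obligatory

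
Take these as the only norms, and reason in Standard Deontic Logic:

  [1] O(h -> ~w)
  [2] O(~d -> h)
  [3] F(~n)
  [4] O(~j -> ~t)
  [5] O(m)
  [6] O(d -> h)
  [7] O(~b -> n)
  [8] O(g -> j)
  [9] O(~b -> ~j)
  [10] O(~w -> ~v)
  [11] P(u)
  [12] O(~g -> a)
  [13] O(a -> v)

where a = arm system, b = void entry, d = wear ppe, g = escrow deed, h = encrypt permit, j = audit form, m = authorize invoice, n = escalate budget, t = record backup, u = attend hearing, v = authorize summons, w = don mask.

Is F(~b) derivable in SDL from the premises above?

Yes

By case analysis on ~d: premise 2 gives O(~d -> h) and premise 6 gives O(d -> h), so O(h) either way.
Premise 1 is O(h -> ~w); since O(h), deontic closure gives O(~w).
With premise 10, O(~w -> ~v), the K-axiom yields O(~v).
Premise 13, O(a -> v), contraposes to O(~v -> ~a); with O(~v) we get O(~a).
Premise 12 is O(~g -> a); contrapositively O(~a -> g). Since O(~a) holds, K gives O(g).
With premise 8, O(g -> j), the K-axiom yields O(j).
Premise 9, O(~b -> ~j), contraposes to O(j -> b); with O(j) we get O(b).
Premises 3, 4, 5, 7, 11 do not contribute to this derivation.
So O(b) holds, i.e. F(~b). The claim follows.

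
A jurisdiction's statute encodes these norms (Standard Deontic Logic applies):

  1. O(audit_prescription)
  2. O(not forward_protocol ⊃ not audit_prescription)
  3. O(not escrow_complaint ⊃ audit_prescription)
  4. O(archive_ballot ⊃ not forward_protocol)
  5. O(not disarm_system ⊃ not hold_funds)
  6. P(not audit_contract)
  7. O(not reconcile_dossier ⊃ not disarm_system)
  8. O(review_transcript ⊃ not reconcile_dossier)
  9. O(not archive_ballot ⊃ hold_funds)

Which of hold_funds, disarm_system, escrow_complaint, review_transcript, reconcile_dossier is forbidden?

review_transcript

Premise 1 states O(audit_prescription) outright.
The contrapositive of premise 2 (O(not forward_protocol ⊃ not audit_prescription)) is O(audit_prescription ⊃ forward_protocol), and O(audit_prescription) is already established, so O(forward_protocol).
Premise 4 is O(archive_ballot ⊃ not forward_protocol); contrapositively O(forward_protocol ⊃ not archive_ballot). Since O(forward_protocol) holds, K gives O(not archive_ballot).
With premise 9, O(not archive_ballot ⊃ hold_funds), the K-axiom yields O(hold_funds).
Premise 5 is O(not disarm_system ⊃ not hold_funds); contrapositively O(hold_funds ⊃ disarm_system). Since O(hold_funds) holds, K gives O(disarm_system).
Premise 7, O(not reconcile_dossier ⊃ not disarm_system), contraposes to O(disarm_system ⊃ reconcile_dossier); with O(disarm_system) we get O(reconcile_dossier).
The contrapositive of premise 8 (O(review_transcript ⊃ not reconcile_dossier)) is O(reconcile_dossier ⊃ not review_transcript), and O(reconcile_dossier) is already established, so O(not review_transcript).
So O(not review_transcript) holds, i.e. review_transcript is forbidden. None of the other listed options is forbidden under the premises.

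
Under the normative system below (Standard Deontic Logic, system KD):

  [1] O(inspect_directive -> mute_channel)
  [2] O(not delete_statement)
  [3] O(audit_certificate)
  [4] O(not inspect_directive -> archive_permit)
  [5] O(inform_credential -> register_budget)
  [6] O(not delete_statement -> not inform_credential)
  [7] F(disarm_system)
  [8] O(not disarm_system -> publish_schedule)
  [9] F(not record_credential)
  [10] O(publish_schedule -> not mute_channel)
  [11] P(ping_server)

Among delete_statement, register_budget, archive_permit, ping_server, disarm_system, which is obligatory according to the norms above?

archive_permit

Premise 7, F(disarm_system), is equivalent to O(not disarm_system).
With premise 8, O(not disarm_system -> publish_schedule), the K-axiom yields O(publish_schedule).
Premise 10 is O(publish_schedule -> not mute_channel); since O(publish_schedule), deontic closure gives O(not mute_channel).
The contrapositive of premise 1 (O(inspect_directive -> mute_channel)) is O(not mute_channel -> not inspect_directive), and O(not mute_channel) is already established, so O(not inspect_directive).
Premise 4 is O(not inspect_directive -> archive_permit); since O(not inspect_directive), deontic closure gives O(archive_permit).
So O(archive_permit) holds — archive_permit is obligatory. None of the other listed options is made obligatory by any chain of premises.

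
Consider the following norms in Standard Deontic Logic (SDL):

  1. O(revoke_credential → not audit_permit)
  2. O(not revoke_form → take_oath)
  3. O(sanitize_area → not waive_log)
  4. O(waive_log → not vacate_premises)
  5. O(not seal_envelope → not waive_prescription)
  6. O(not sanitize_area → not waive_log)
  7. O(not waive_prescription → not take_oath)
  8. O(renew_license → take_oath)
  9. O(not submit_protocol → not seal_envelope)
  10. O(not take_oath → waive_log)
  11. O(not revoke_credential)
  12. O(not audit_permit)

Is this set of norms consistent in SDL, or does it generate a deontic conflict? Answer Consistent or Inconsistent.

Premise 1 is O(revoke_credential → not audit_permit); even if O(not audit_permit) held, inferring O(revoke_credential) would be affirming the consequent — invalid.
So O(revoke_credential) is not derivable, and the apparent clash with O(not revoke_credential) does not arise.
A world satisfying every obligation exists (e.g. audit_permit=false, renew_license=false, revoke_credential=false, revoke_form=false, sanitize_area=false, seal_envelope=true, submit_protocol=true, take_oath=true, vacate_premises=false, waive_log=false, waive_prescription=true); no atom is both obligatory and forbidden, so the set is consistent.

Consistent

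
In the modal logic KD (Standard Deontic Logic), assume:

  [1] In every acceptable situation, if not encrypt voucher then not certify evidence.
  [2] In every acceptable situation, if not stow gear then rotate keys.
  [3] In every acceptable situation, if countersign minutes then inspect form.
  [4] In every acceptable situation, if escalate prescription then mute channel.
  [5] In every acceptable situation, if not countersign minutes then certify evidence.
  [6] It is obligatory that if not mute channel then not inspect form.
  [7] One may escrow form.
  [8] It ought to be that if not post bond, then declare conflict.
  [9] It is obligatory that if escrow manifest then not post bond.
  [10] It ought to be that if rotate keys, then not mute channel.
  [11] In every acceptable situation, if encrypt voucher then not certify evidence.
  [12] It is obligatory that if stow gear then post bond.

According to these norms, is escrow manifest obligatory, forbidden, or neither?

Premises 1 and 11 cover both cases: O(¬encrypt_voucher → ¬certify_evidence) and O(encrypt_voucher → ¬certify_evidence). Since ¬encrypt_voucher ∨ encrypt_voucher is a tautology, O(¬certify_evidence) follows.
The contrapositive of premise 5 (O(¬countersign_minutes → certify_evidence)) is O(¬certify_evidence → countersign_minutes), and O(¬certify_evidence) is already established, so O(countersign_minutes).
Premise 3 is O(countersign_minutes → inspect_form); since O(countersign_minutes), deontic closure gives O(inspect_form).
Premise 6 is O(¬mute_channel → ¬inspect_form); contrapositively O(inspect_form → mute_channel). Since O(inspect_form) holds, K gives O(mute_channel).
Premise 10, O(rotate_keys → ¬mute_channel), contraposes to O(mute_channel → ¬rotate_keys); with O(mute_channel) we get O(¬rotate_keys).
The contrapositive of premise 2 (O(¬stow_gear → rotate_keys)) is O(¬rotate_keys → stow_gear), and O(¬rotate_keys) is already established, so O(stow_gear).
Applying K to premise 12 (O(stow_gear → post_bond)) and O(stow_gear) yields O(post_bond).
The contrapositive of premise 9 (O(escrow_manifest → ¬post_bond)) is O(post_bond → ¬escrow_manifest), and O(post_bond) is already established, so O(¬escrow_manifest).
Premises 4, 7, 8 do not contribute to this derivation.
Thus O(¬escrow_manifest), which is F(escrow_manifest): escrow_manifest is forbidden.

Forbidden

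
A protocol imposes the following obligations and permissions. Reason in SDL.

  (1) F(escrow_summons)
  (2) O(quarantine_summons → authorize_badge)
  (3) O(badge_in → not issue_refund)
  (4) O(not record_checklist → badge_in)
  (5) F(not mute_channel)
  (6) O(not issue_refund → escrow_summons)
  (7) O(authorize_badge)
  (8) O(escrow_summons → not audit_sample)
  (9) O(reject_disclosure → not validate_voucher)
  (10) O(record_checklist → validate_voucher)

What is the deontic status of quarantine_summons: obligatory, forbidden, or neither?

Premise 2 is O(quarantine_summons → authorize_badge); even if O(authorize_badge) held, inferring O(quarantine_summons) would be affirming the consequent — invalid.
No premise or chain of K-axiom applications forces O(quarantine_summons), and none forces O(not quarantine_summons). So quarantine_summons is neither obligatory nor forbidden under these norms.

Neither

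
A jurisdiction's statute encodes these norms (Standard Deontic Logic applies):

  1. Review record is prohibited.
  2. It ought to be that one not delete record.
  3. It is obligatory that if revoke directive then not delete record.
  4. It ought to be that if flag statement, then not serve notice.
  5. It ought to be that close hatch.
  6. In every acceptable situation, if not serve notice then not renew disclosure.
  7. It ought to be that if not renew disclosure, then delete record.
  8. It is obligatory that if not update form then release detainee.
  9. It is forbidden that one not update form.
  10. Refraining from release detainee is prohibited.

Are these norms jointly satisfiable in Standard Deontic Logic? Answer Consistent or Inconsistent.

Consistent

Premise 8 is O(¬update_form → release_detainee); even if O(release_detainee) held, inferring O(¬update_form) would be affirming the consequent — invalid.
So O(¬update_form) is not derivable, and the apparent clash with O(update_form) does not arise.
A world satisfying every obligation exists (e.g. close_hatch=true, delete_record=false, flag_statement=false, release_detainee=true, renew_disclosure=true, review_record=false, revoke_directive=false, serve_notice=true, update_form=true); no atom is both obligatory and forbidden, so the set is consistent.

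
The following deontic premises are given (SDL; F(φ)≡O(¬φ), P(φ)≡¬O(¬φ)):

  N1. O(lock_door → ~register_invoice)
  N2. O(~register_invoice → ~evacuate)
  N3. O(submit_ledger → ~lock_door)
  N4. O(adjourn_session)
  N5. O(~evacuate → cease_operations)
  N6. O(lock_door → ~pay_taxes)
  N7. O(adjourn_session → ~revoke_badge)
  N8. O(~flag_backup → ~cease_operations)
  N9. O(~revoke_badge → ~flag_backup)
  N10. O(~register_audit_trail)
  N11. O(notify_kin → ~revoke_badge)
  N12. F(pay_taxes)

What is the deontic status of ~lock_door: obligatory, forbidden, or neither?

Obligatory

From premise 4 we have O(adjourn_session).
Premise 7 is O(adjourn_session → ~revoke_badge); since O(adjourn_session), deontic closure gives O(~revoke_badge).
From O(~revoke_badge) and premise 9, O(~revoke_badge → ~flag_backup), we obtain O(~flag_backup).
From O(~flag_backup) and premise 8, O(~flag_backup → ~cease_operations), we obtain O(~cease_operations).
Premise 5, O(~evacuate → cease_operations), contraposes to O(~cease_operations → evacuate); with O(~cease_operations) we get O(evacuate).
Premise 2, O(~register_invoice → ~evacuate), contraposes to O(evacuate → register_invoice); with O(evacuate) we get O(register_invoice).
Premise 1 is O(lock_door → ~register_invoice); contrapositively O(register_invoice → ~lock_door). Since O(register_invoice) holds, K gives O(~lock_door).
Premises 3, 6, 10, 11, 12 do not contribute to this derivation.
Hence ~lock_door is obligatory.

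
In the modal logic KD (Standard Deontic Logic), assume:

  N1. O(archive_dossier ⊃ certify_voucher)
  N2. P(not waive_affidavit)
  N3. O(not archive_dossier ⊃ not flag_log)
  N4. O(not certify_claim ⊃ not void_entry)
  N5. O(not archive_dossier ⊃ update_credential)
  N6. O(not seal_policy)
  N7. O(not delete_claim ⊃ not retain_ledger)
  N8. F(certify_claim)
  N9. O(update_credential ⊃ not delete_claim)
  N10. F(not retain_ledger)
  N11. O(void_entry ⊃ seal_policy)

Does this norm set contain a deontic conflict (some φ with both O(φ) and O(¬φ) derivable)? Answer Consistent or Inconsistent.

Premise 11 is O(void_entry ⊃ seal_policy), but O(void_entry) is not derivable from the premises, so it does not yield O(seal_policy).
So O(seal_policy) is not derivable, and the apparent clash with O(not seal_policy) does not arise.
A world satisfying every obligation exists (e.g. archive_dossier=true, certify_claim=false, certify_voucher=true, delete_claim=true, flag_log=false, retain_ledger=true, seal_policy=false, update_credential=false, void_entry=false, waive_affidavit=false); no atom is both obligatory and forbidden, so the set is consistent.

Consistent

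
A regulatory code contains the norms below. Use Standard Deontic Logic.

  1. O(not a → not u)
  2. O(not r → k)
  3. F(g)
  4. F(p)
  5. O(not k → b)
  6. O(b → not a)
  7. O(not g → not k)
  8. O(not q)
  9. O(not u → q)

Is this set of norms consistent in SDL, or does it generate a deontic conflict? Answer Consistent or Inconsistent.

Premise 8 gives O(not q).
The contrapositive of premise 9 (O(not u → q)) is O(not q → u), and O(not q) is already established, so O(u).
The contrapositive of premise 1 (O(not a → not u)) is O(u → a), and O(u) is already established, so O(a).
Premise 6 is O(b → not a); contrapositively O(a → not b). Since O(a) holds, K gives O(not b).
Premise 5, O(not k → b), contraposes to O(not b → k); with O(not b) we get O(k).
Premise 7 is O(not g → not k); contrapositively O(k → g). Since O(k) holds, K gives O(g).
Yet premise 3 is F(g), i.e. O(not g).
We now have both O(g) and O(not g) — g is simultaneously obligatory and forbidden, violating the D-axiom.

Inconsistent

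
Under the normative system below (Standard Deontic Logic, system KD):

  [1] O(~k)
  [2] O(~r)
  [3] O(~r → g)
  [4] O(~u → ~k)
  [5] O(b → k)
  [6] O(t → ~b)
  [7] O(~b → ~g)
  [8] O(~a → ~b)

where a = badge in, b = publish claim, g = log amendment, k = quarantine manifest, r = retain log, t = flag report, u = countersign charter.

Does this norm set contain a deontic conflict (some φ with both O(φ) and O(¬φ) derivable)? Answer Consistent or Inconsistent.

Premise 1 states O(~k) outright.
Premise 5, O(b → k), contraposes to O(~k → ~b); with O(~k) we get O(~b).
With premise 7, O(~b → ~g), the K-axiom yields O(~g).
Premise 3 is O(~r → g); contrapositively O(~g → r). Since O(~g) holds, K gives O(r).
Yet premise 2 states O(~r).
We now have both O(r) and O(~r) — r is simultaneously obligatory and forbidden, violating the D-axiom.

Inconsistent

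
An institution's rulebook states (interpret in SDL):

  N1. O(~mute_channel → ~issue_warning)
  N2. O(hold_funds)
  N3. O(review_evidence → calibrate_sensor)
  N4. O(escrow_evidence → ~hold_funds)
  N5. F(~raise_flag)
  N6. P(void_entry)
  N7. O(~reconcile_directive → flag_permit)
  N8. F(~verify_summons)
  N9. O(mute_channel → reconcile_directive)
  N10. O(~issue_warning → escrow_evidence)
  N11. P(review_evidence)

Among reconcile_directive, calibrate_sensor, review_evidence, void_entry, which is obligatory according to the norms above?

reconcile_directive

Premise 2 gives O(hold_funds).
Premise 4 is O(escrow_evidence → ~hold_funds); contrapositively O(hold_funds → ~escrow_evidence). Since O(hold_funds) holds, K gives O(~escrow_evidence).
Premise 10, O(~issue_warning → escrow_evidence), contraposes to O(~escrow_evidence → issue_warning); with O(~escrow_evidence) we get O(issue_warning).
Premise 1, O(~mute_channel → ~issue_warning), contraposes to O(issue_warning → mute_channel); with O(issue_warning) we get O(mute_channel).
With premise 9, O(mute_channel → reconcile_directive), the K-axiom yields O(reconcile_directive).
So O(reconcile_directive) holds — reconcile_directive is obligatory. None of the other listed options is made obligatory by any chain of premises.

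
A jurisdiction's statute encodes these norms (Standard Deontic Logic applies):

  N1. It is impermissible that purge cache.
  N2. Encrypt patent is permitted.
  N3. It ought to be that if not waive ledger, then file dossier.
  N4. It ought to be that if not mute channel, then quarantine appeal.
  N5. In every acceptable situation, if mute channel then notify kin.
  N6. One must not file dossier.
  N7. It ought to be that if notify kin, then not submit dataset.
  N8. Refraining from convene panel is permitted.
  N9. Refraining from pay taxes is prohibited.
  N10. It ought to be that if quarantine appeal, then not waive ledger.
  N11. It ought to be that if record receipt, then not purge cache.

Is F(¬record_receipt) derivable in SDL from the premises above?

No

Premise 11 is O(record_receipt → ¬purge_cache); even if O(¬purge_cache) held, inferring O(record_receipt) would be affirming the consequent — invalid.
No other premise forces O(record_receipt). An ideal world satisfying every premise can still have ¬record_receipt true, so F(¬record_receipt) is not derivable.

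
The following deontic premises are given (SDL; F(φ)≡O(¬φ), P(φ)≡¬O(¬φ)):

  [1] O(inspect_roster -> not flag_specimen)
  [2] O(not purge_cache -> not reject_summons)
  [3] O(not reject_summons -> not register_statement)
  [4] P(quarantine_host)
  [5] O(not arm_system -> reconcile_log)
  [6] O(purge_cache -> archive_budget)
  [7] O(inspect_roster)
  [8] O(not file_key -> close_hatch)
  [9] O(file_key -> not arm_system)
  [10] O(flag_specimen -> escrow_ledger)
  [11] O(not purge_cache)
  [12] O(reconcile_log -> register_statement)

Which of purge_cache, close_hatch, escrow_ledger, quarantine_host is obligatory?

Premise 11 states O(not purge_cache) outright.
From O(not purge_cache) and premise 2, O(not purge_cache -> not reject_summons), we obtain O(not reject_summons).
With premise 3, O(not reject_summons -> not register_statement), the K-axiom yields O(not register_statement).
The contrapositive of premise 12 (O(reconcile_log -> register_statement)) is O(not register_statement -> not reconcile_log), and O(not register_statement) is already established, so O(not reconcile_log).
Premise 5, O(not arm_system -> reconcile_log), contraposes to O(not reconcile_log -> arm_system); with O(not reconcile_log) we get O(arm_system).
Premise 9, O(file_key -> not arm_system), contraposes to O(arm_system -> not file_key); with O(arm_system) we get O(not file_key).
Applying K to premise 8 (O(not file_key -> close_hatch)) and O(not file_key) yields O(close_hatch).
So O(close_hatch) holds — close_hatch is obligatory. None of the other listed options is made obligatory by any chain of premises.

close_hatch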